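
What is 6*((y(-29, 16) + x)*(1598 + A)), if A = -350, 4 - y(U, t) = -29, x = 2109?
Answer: 16039296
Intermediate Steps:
y(U, t) = 33 (y(U, t) = 4 - 1*(-29) = 4 + 29 = 33)
6*((y(-29, 16) + x)*(1598 + A)) = 6*((33 + 2109)*(1598 - 350)) = 6*(2142*1248) = 6*2673216 = 16039296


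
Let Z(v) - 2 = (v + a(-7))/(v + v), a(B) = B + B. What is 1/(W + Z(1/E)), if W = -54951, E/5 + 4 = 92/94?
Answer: -94/5155219 ≈ -1.8234e-5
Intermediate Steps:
a(B) = 2*B
E = -710/47 (E = -20 + 5*(92/94) = -20 + 5*(92*(1/94)) = -20 + 5*(46/47) = -20 + 230/47 = -710/47 ≈ -15.106)
Z(v) = 2 + (-14 + v)/(2*v) (Z(v) = 2 + (v + 2*(-7))/(v + v) = 2 + (v - 14)/((2*v)) = 2 + (-14 + v)*(1/(2*v)) = 2 + (-14 + v)/(2*v))
1/(W + Z(1/E)) = 1/(-54951 + (5/2 - 7/(1/(-710/47)))) = 1/(-54951 + (5/2 - 7/(-47/710))) = 1/(-54951 + (5/2 - 7*(-710/47))) = 1/(-54951 + (5/2 + 4970/47)) = 1/(-54951 + 10175/94) = 1/(-5155219/94) = -94/5155219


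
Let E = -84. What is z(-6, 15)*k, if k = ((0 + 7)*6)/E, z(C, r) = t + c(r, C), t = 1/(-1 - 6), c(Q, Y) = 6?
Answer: -41/14 ≈ -2.9286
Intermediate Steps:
t = -⅐ (t = 1/(-7) = -⅐ ≈ -0.14286)
z(C, r) = 41/7 (z(C, r) = -⅐ + 6 = 41/7)
k = -½ (k = ((0 + 7)*6)/(-84) = (7*6)*(-1/84) = 42*(-1/84) = -½ ≈ -0.50000)
z(-6, 15)*k = (41/7)*(-½) = -41/14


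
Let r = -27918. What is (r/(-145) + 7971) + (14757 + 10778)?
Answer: 4886288/145 ≈ 33699.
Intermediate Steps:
(r/(-145) + 7971) + (14757 + 10778) = (-27918/(-145) + 7971) + (14757 + 10778) = (-27918*(-1/145) + 7971) + 25535 = (27918/145 + 7971) + 25535 = 1183713/145 + 25535 = 4886288/145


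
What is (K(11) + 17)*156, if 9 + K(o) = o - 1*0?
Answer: 2964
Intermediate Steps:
K(o) = -9 + o (K(o) = -9 + (o - 1*0) = -9 + (o + 0) = -9 + o)
(K(11) + 17)*156 = ((-9 + 11) + 17)*156 = (2 + 17)*156 = 19*156 = 2964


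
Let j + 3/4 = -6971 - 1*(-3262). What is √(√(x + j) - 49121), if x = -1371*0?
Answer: √(-196484 + 2*I*√14839)/2 ≈ 0.13741 + 221.63*I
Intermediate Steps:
j = -14839/4 (j = -¾ + (-6971 - 1*(-3262)) = -¾ + (-6971 + 3262) = -¾ - 3709 = -14839/4 ≈ -3709.8)
x = 0
√(√(x + j) - 49121) = √(√(0 - 14839/4) - 49121) = √(√(-14839/4) - 49121) = √(I*√14839/2 - 49121) = √(-49121 + I*√14839/2)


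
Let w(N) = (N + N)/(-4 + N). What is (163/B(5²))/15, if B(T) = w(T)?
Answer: 1141/250 ≈ 4.5640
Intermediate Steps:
w(N) = 2*N/(-4 + N) (w(N) = (2*N)/(-4 + N) = 2*N/(-4 + N))
B(T) = 2*T/(-4 + T)
(163/B(5²))/15 = (163/((2*5²/(-4 + 5²))))/15 = (163/((2*25/(-4 + 25))))*(1/15) = (163/((2*25/21)))*(1/15) = (163/((2*25*(1/21))))*(1/15) = (163/(50/21))*(1/15) = (163*(21/50))*(1/15) = (3423/50)*(1/15) = 1141/250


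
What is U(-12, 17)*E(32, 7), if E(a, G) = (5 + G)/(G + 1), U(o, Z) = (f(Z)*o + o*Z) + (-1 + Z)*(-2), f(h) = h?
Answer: -660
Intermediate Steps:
U(o, Z) = 2 - 2*Z + 2*Z*o (U(o, Z) = (Z*o + o*Z) + (-1 + Z)*(-2) = (Z*o + Z*o) + (2 - 2*Z) = 2*Z*o + (2 - 2*Z) = 2 - 2*Z + 2*Z*o)
E(a, G) = (5 + G)/(1 + G)
U(-12, 17)*E(32, 7) = (2 - 2*17 + 2*17*(-12))*((5 + 7)/(1 + 7)) = (2 - 34 - 408)*(12/8) = -55*12 = -440*3/2 = -660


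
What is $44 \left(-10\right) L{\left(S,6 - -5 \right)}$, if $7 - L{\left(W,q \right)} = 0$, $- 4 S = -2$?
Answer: $-3080$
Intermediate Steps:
$S = \frac{1}{2}$ ($S = \left(- \frac{1}{4}\right) \left(-2\right) = \frac{1}{2} \approx 0.5$)
$L{\left(W,q \right)} = 7$ ($L{\left(W,q \right)} = 7 - 0 = 7 + 0 = 7$)
$44 \left(-10\right) L{\left(S,6 - -5 \right)} = 44 \left(-10\right) 7 = \left(-440\right) 7 = -3080$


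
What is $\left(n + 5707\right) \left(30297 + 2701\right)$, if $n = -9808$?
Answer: $-135324798$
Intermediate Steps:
$\left(n + 5707\right) \left(30297 + 2701\right) = \left(-9808 + 5707\right) \left(30297 + 2701\right) = \left(-4101\right) 32998 = -135324798$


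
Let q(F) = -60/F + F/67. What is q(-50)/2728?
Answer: 19/114235 ≈ 0.00016632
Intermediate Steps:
q(F) = -60/F + F/67 (q(F) = -60/F + F*(1/67) = -60/F + F/67)
q(-50)/2728 = (-60/(-50) + (1/67)*(-50))/2728 = (-60*(-1/50) - 50/67)*(1/2728) = (6/5 - 50/67)*(1/2728) = (152/335)*(1/2728) = 19/114235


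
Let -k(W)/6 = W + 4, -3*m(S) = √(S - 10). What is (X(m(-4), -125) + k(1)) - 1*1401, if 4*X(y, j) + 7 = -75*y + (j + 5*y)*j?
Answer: 4947/2 + 175*I*√14/3 ≈ 2473.5 + 218.26*I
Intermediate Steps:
m(S) = -√(-10 + S)/3 (m(S) = -√(S - 10)/3 = -√(-10 + S)/3)
k(W) = -24 - 6*W (k(W) = -6*(W + 4) = -6*(4 + W) = -24 - 6*W)
X(y, j) = -7/4 - 75*y/4 + j*(j + 5*y)/4 (X(y, j) = -7/4 + (-75*y + (j + 5*y)*j)/4 = -7/4 + (-75*y + j*(j + 5*y))/4 = -7/4 + (-75*y/4 + j*(j + 5*y)/4) = -7/4 - 75*y/4 + j*(j + 5*y)/4)
(X(m(-4), -125) + k(1)) - 1*1401 = ((-7/4 - (-25)*√(-10 - 4)/4 + (¼)*(-125)² + (5/4)*(-125)*(-√(-10 - 4)/3)) + (-24 - 6*1)) - 1*1401 = ((-7/4 - (-25)*√(-14)/4 + (¼)*15625 + (5/4)*(-125)*(-I*√14/3)) + (-24 - 6)) - 1401 = ((-7/4 - (-25)*I*√14/4 + 15625/4 + (5/4)*(-125)*(-I*√14/3)) - 30) - 1401 = ((-7/4 + 25*I*√14/4 + 15625/4 + 625*I*√14/12) - 30) - 1401 = ((7809/2 + 175*I*√14/3) - 30) - 1401 = (7749/2 + 175*I*√14/3) - 1401 = 4947/2 + 175*I*√14/3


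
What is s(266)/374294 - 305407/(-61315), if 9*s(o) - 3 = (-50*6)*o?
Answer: 341305105289/68849509830 ≈ 4.9573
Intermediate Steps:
s(o) = ⅓ - 100*o/3 (s(o) = ⅓ + ((-50*6)*o)/9 = ⅓ + (-300*o)/9 = ⅓ - 100*o/3)
s(266)/374294 - 305407/(-61315) = (⅓ - 100/3*266)/374294 - 305407/(-61315) = (⅓ - 26600/3)*(1/374294) - 305407*(-1/61315) = -26599/3*1/374294 + 305407/61315 = -26599/1122882 + 305407/61315 = 341305105289/68849509830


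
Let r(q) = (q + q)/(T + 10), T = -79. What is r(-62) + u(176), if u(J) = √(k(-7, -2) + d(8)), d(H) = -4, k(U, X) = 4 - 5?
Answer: 124/69 + I*√5 ≈ 1.7971 + 2.2361*I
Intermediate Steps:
k(U, X) = -1
r(q) = -2*q/69 (r(q) = (q + q)/(-79 + 10) = (2*q)/(-69) = (2*q)*(-1/69) = -2*q/69)
u(J) = I*√5 (u(J) = √(-1 - 4) = √(-5) = I*√5)
r(-62) + u(176) = -2/69*(-62) + I*√5 = 124/69 + I*√5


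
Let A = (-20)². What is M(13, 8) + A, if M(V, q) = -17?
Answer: 383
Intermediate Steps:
A = 400
M(13, 8) + A = -17 + 400 = 383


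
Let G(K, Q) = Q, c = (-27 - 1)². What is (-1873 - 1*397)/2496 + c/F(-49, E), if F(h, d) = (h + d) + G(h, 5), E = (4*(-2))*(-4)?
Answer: -27557/416 ≈ -66.243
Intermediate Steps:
c = 784 (c = (-28)² = 784)
E = 32 (E = -8*(-4) = 32)
F(h, d) = 5 + d + h (F(h, d) = (h + d) + 5 = (d + h) + 5 = 5 + d + h)
(-1873 - 1*397)/2496 + c/F(-49, E) = (-1873 - 1*397)/2496 + 784/(5 + 32 - 49) = (-1873 - 397)*(1/2496) + 784/(-12) = -2270*1/2496 + 784*(-1/12) = -1135/1248 - 196/3 = -27557/416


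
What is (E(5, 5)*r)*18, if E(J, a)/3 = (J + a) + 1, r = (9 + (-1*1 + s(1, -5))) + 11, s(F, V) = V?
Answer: 8316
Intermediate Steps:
r = 14 (r = (9 + (-1*1 - 5)) + 11 = (9 + (-1 - 5)) + 11 = (9 - 6) + 11 = 3 + 11 = 14)
E(J, a) = 3 + 3*J + 3*a (E(J, a) = 3*((J + a) + 1) = 3*(1 + J + a) = 3 + 3*J + 3*a)
(E(5, 5)*r)*18 = ((3 + 3*5 + 3*5)*14)*18 = ((3 + 15 + 15)*14)*18 = (33*14)*18 = 462*18 = 8316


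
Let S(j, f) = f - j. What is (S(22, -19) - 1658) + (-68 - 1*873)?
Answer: -2640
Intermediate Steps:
(S(22, -19) - 1658) + (-68 - 1*873) = ((-19 - 1*22) - 1658) + (-68 - 1*873) = ((-19 - 22) - 1658) + (-68 - 873) = (-41 - 1658) - 941 = -1699 - 941 = -2640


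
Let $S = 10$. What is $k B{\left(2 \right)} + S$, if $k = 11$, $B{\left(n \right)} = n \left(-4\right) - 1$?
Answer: $-89$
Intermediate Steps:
$B{\left(n \right)} = -1 - 4 n$ ($B{\left(n \right)} = - 4 n - 1 = -1 - 4 n$)
$k B{\left(2 \right)} + S = 11 \left(-1 - 8\right) + 10 = 11 \left(-9\right) + 10 = -99 + 10 = -89$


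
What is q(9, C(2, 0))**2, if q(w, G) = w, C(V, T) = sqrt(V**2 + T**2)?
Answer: 81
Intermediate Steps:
C(V, T) = sqrt(T**2 + V**2)
q(9, C(2, 0))**2 = 9**2 = 81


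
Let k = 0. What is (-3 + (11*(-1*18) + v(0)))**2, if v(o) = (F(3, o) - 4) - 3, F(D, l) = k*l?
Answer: 43264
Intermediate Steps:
F(D, l) = 0 (F(D, l) = 0*l = 0)
v(o) = -7 (v(o) = (0 - 4) - 3 = -4 - 3 = -7)
(-3 + (11*(-1*18) + v(0)))**2 = (-3 + (11*(-1*18) - 7))**2 = (-3 + (11*(-18) - 7))**2 = (-3 + (-198 - 7))**2 = (-3 - 205)**2 = (-208)**2 = 43264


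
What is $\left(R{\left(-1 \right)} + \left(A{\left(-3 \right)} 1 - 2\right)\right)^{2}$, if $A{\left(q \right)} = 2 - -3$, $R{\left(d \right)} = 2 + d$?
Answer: $16$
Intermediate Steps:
$A{\left(q \right)} = 5$ ($A{\left(q \right)} = 2 + 3 = 5$)
$\left(R{\left(-1 \right)} + \left(A{\left(-3 \right)} 1 - 2\right)\right)^{2} = \left(\left(2 - 1\right) + \left(5 \cdot 1 - 2\right)\right)^{2} = \left(1 + \left(5 - 2\right)\right)^{2} = \left(1 + 3\right)^{2} = 4^{2} = 16$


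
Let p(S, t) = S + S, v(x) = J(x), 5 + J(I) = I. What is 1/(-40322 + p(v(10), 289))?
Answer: -1/40312 ≈ -2.4807e-5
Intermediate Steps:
J(I) = -5 + I
v(x) = -5 + x
p(S, t) = 2*S
1/(-40322 + p(v(10), 289)) = 1/(-40322 + 2*(-5 + 10)) = 1/(-40322 + 2*5) = 1/(-40322 + 10) = 1/(-40312) = -1/40312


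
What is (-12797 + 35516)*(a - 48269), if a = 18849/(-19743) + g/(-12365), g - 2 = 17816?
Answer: -89241133786130322/81374065 ≈ -1.0967e+9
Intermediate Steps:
g = 17818 (g = 2 + 17816 = 17818)
a = -194949553/81374065 (a = 18849/(-19743) + 17818/(-12365) = 18849*(-1/19743) + 17818*(-1/12365) = -6283/6581 - 17818/12365 = -194949553/81374065 ≈ -2.3957)
(-12797 + 35516)*(a - 48269) = (-12797 + 35516)*(-194949553/81374065 - 48269) = 22719*(-3928039693038/81374065) = -89241133786130322/81374065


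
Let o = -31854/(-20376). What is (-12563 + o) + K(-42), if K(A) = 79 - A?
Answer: -42247723/3396 ≈ -12440.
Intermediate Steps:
o = 5309/3396 (o = -31854*(-1/20376) = 5309/3396 ≈ 1.5633)
(-12563 + o) + K(-42) = (-12563 + 5309/3396) + (79 - 1*(-42)) = -42658639/3396 + (79 + 42) = -42658639/3396 + 121 = -42247723/3396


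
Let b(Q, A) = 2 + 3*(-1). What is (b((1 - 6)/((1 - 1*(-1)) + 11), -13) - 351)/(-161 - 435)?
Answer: 88/149 ≈ 0.59060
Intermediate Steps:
b(Q, A) = -1 (b(Q, A) = 2 - 3 = -1)
(b((1 - 6)/((1 - 1*(-1)) + 11), -13) - 351)/(-161 - 435) = (-1 - 351)/(-161 - 435) = -352/(-596) = -352*(-1/596) = 88/149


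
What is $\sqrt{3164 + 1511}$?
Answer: $5 \sqrt{187} \approx 68.374$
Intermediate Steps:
$\sqrt{3164 + 1511} = \sqrt{4675} = 5 \sqrt{187}$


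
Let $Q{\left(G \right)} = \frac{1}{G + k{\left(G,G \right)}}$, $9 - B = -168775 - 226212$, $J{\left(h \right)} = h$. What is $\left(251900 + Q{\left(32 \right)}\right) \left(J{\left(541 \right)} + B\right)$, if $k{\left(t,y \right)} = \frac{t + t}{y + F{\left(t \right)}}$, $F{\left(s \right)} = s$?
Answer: $\frac{3287980815437}{33} \approx 9.9636 \cdot 10^{10}$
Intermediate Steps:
$k{\left(t,y \right)} = \frac{2 t}{t + y}$ ($k{\left(t,y \right)} = \frac{t + t}{y + t} = \frac{2 t}{t + y}$)
$B = 394996$ ($B = 9 - \left(-168775 - 226212\right) = 9 - -394987 = 9 + 394987 = 394996$)
$Q{\left(G \right)} = \frac{1}{1 + G}$ ($Q{\left(G \right)} = \frac{1}{G + \frac{2 G}{G + G}} = \frac{1}{G + \frac{2 G}{2 G}} = \frac{1}{G + 2 G \frac{1}{2 G}} = \frac{1}{G + 1} = \frac{1}{1 + G}$)
$\left(251900 + Q{\left(32 \right)}\right) \left(J{\left(541 \right)} + B\right) = \left(251900 + \frac{1}{1 + 32}\right) \left(541 + 394996\right) = \left(251900 + \frac{1}{33}\right) 395537 = \frac{8312701}{33} \cdot 395537 = \frac{3287980815437}{33}$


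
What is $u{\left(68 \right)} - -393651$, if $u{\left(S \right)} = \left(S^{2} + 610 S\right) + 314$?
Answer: $440069$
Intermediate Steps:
$u{\left(S \right)} = 314 + S^{2} + 610 S$
$u{\left(68 \right)} - -393651 = \left(314 + 68^{2} + 610 \cdot 68\right) - -393651 = \left(314 + 4624 + 41480\right) + 393651 = 46418 + 393651 = 440069$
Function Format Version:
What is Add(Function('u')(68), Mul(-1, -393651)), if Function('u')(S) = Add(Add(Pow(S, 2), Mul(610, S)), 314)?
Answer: 440069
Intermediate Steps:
Function('u')(S) = Add(314, Pow(S, 2), Mul(610, S))
Add(Function('u')(68), Mul(-1, -393651)) = Add(Add(314, Pow(68, 2), Mul(610, 68)), Mul(-1, -393651)) = Add(Add(314, 4624, 41480), 393651) = Add(46418, 393651) = 440069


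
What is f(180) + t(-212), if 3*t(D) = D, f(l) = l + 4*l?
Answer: 2488/3 ≈ 829.33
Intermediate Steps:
f(l) = 5*l
t(D) = D/3
f(180) + t(-212) = 5*180 + (⅓)*(-212) = 900 - 212/3 = 2488/3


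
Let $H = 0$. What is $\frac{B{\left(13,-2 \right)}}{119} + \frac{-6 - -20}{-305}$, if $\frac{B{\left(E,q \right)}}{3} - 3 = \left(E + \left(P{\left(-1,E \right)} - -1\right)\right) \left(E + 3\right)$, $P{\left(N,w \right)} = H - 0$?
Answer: $\frac{206039}{36295} \approx 5.6768$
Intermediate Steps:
$P{\left(N,w \right)} = 0$ ($P{\left(N,w \right)} = 0 - 0 = 0 + 0 = 0$)
$B{\left(E,q \right)} = 9 + 3 \left(1 + E\right) \left(3 + E\right)$ ($B{\left(E,q \right)} = 9 + 3 \left(E + \left(0 - -1\right)\right) \left(E + 3\right) = 9 + 3 \left(E + \left(0 + 1\right)\right) \left(3 + E\right) = 9 + 3 \left(E + 1\right) \left(3 + E\right) = 9 + 3 \left(1 + E\right) \left(3 + E\right)$)
$\frac{B{\left(13,-2 \right)}}{119} + \frac{-6 - -20}{-305} = \frac{18 + 3 \cdot 13^{2} + 12 \cdot 13}{119} + \frac{-6 - -20}{-305} = \left(18 + 3 \cdot 169 + 156\right) \frac{1}{119} + \left(-6 + 20\right) \left(- \frac{1}{305}\right) = \left(18 + 507 + 156\right) \frac{1}{119} + 14 \left(- \frac{1}{305}\right) = 681 \cdot \frac{1}{119} - \frac{14}{305} = \frac{681}{119} - \frac{14}{305} = \frac{206039}{36295}$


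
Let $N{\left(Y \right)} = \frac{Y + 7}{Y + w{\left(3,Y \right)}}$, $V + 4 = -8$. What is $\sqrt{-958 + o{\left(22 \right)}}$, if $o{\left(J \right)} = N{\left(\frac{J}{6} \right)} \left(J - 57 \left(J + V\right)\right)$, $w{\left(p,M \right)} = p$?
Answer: $\frac{i \sqrt{45870}}{5} \approx 42.835 i$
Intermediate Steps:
$V = -12$ ($V = -4 - 8 = -12$)
$N{\left(Y \right)} = \frac{7 + Y}{3 + Y}$ ($N{\left(Y \right)} = \frac{Y + 7}{Y + 3} = \frac{7 + Y}{3 + Y}$)
$o{\left(J \right)} = \frac{\left(7 + \frac{J}{6}\right) \left(684 - 56 J\right)}{3 + \frac{J}{6}}$ ($o{\left(J \right)} = \frac{7 + \frac{J}{6}}{3 + \frac{J}{6}} \left(J - 57 \left(J - 12\right)\right) = \frac{7 + J \frac{1}{6}}{3 + J \frac{1}{6}} \left(J - 57 \left(-12 + J\right)\right) = \frac{7 + \frac{J}{6}}{3 + \frac{J}{6}} \left(J - \left(-684 + 57 J\right)\right) = \frac{7 + \frac{J}{6}}{3 + \frac{J}{6}} \left(684 - 56 J\right) = \frac{\left(7 + \frac{J}{6}\right) \left(684 - 56 J\right)}{3 + \frac{J}{6}}$)
$\sqrt{-958 + o{\left(22 \right)}} = \sqrt{-958 + \frac{4 \left(7182 - 9174 - 14 \cdot 22^{2}\right)}{18 + 22}} = \sqrt{-958 + \frac{4 \left(7182 - 9174 - 6776\right)}{40}} = \sqrt{-958 + 4 \cdot \frac{1}{40} \left(7182 - 9174 - 6776\right)} = \sqrt{-958 + 4 \cdot \frac{1}{40} \left(-8768\right)} = \sqrt{-958 - \frac{4384}{5}} = \sqrt{- \frac{9174}{5}} = \frac{i \sqrt{45870}}{5}$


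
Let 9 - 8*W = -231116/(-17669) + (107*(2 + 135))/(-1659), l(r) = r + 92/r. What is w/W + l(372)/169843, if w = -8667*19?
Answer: -304979988042920065741/1100973001886067 ≈ -2.7701e+5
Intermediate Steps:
w = -164673
W = 69702133/117251484 (W = 9/8 - (-231116/(-17669) + (107*(2 + 135))/(-1659))/8 = 9/8 - (-231116*(-1/17669) + (107*137)*(-1/1659))/8 = 9/8 - (231116/17669 + 14659*(-1/1659))/8 = 9/8 - (231116/17669 - 14659/1659)/8 = 9/8 - ⅛*124411573/29312871 = 9/8 - 124411573/234502968 = 69702133/117251484 ≈ 0.59447)
w/W + l(372)/169843 = -164673/69702133/117251484 + (372 + 92/372)/169843 = -164673*117251484/69702133 + (372 + 92*(1/372))*(1/169843) = -19308153624732/69702133 + (372 + 23/93)*(1/169843) = -19308153624732/69702133 + (34619/93)*(1/169843) = -19308153624732/69702133 + 34619/15795399 = -304979988042920065741/1100973001886067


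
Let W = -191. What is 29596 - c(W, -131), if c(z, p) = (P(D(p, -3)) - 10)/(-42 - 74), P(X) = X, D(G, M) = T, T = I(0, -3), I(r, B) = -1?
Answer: 3433125/116 ≈ 29596.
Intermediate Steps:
T = -1
D(G, M) = -1
c(z, p) = 11/116 (c(z, p) = (-1 - 10)/(-42 - 74) = -11/(-116) = -11*(-1/116) = 11/116)
29596 - c(W, -131) = 29596 - 1*11/116 = 29596 - 11/116 = 3433125/116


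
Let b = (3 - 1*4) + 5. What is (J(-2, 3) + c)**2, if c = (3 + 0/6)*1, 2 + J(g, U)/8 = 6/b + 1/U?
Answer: 25/9 ≈ 2.7778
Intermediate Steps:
b = 4 (b = (3 - 4) + 5 = -1 + 5 = 4)
J(g, U) = -4 + 8/U (J(g, U) = -16 + 8*(6/4 + 1/U) = -16 + 8*(6*(1/4) + 1/U) = -16 + 8*(3/2 + 1/U) = -16 + (12 + 8/U) = -4 + 8/U)
c = 3 (c = (3 + 0*(1/6))*1 = (3 + 0)*1 = 3*1 = 3)
(J(-2, 3) + c)**2 = ((-4 + 8/3) + 3)**2 = (-4/3 + 3)**2 = (5/3)**2 = 25/9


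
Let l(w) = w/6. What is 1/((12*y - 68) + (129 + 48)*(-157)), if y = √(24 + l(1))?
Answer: -27857/776008969 - 2*√870/776008969 ≈ -3.5974e-5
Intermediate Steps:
l(w) = w/6 (l(w) = w*(⅙) = w/6)
y = √870/6 (y = √(24 + (⅙)*1) = √(24 + ⅙) = √(145/6) = √870/6 ≈ 4.9160)
1/((12*y - 68) + (129 + 48)*(-157)) = 1/((12*(√870/6) - 68) + (129 + 48)*(-157)) = 1/((2*√870 - 68) + 177*(-157)) = 1/((-68 + 2*√870) - 27789) = 1/(-27857 + 2*√870)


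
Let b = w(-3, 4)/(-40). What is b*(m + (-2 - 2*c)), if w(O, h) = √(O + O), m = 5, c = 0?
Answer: -3*I*√6/40 ≈ -0.18371*I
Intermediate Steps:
w(O, h) = √2*√O (w(O, h) = √(2*O) = √2*√O)
b = -I*√6/40 (b = (√2*√(-3))/(-40) = (√2*(I*√3))*(-1/40) = (I*√6)*(-1/40) = -I*√6/40 ≈ -0.061237*I)
b*(m + (-2 - 2*c)) = (-I*√6/40)*(5 + (-2 - 2*0)) = (-I*√6/40)*(5 + (-2 + 0)) = (-I*√6/40)*(5 - 2) = -I*√6/40*3 = -3*I*√6/40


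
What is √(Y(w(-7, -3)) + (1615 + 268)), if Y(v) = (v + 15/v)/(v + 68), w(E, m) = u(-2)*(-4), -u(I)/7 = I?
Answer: 5*√2120538/168 ≈ 43.339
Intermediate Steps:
u(I) = -7*I
w(E, m) = -56 (w(E, m) = -7*(-2)*(-4) = 14*(-4) = -56)
Y(v) = (v + 15/v)/(68 + v)
√(Y(w(-7, -3)) + (1615 + 268)) = √((15 + (-56)²)/((-56)*(68 - 56)) + (1615 + 268)) = √(-1/56*(15 + 3136)/12 + 1883) = √(-1/56*1/12*3151 + 1883) = √(-3151/672 + 1883) = √(1262225/672) = 5*√2120538/168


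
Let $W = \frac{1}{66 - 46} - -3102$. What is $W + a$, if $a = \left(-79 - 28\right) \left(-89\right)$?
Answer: $\frac{252501}{20} \approx 12625.0$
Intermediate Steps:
$W = \frac{62041}{20}$ ($W = \frac{1}{20} + 3102 = \frac{62041}{20} \approx 3102.1$)
$a = 9523$ ($a = \left(-107\right) \left(-89\right) = 9523$)
$W + a = \frac{62041}{20} + 9523 = \frac{252501}{20}$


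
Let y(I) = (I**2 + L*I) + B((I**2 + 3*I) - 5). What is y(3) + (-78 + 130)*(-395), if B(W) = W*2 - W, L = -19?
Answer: -20575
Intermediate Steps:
B(W) = W (B(W) = 2*W - W = W)
y(I) = -5 - 16*I + 2*I**2 (y(I) = (I**2 - 19*I) + ((I**2 + 3*I) - 5) = (I**2 - 19*I) + (-5 + I**2 + 3*I) = -5 - 16*I + 2*I**2)
y(3) + (-78 + 130)*(-395) = (-5 - 16*3 + 2*3**2) + (-78 + 130)*(-395) = (-5 - 48 + 2*9) + 52*(-395) = (-5 - 48 + 18) - 20540 = -35 - 20540 = -20575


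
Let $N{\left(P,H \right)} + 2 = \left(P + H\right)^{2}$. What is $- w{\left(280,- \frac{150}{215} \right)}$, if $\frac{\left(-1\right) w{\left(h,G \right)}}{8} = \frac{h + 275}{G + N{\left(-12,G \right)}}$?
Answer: $\frac{1026195}{36641} \approx 28.007$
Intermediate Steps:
$N{\left(P,H \right)} = -2 + \left(H + P\right)^{2}$ ($N{\left(P,H \right)} = -2 + \left(P + H\right)^{2} = -2 + \left(H + P\right)^{2}$)
$w{\left(h,G \right)} = - \frac{8 \left(275 + h\right)}{-2 + G + \left(-12 + G\right)^{2}}$ ($w{\left(h,G \right)} = - 8 \frac{h + 275}{G + \left(-2 + \left(G - 12\right)^{2}\right)} = - 8 \frac{275 + h}{G + \left(-2 + \left(-12 + G\right)^{2}\right)} = - 8 \frac{275 + h}{-2 + G + \left(-12 + G\right)^{2}} = - \frac{8 \left(275 + h\right)}{-2 + G + \left(-12 + G\right)^{2}}$)
$- w{\left(280,- \frac{150}{215} \right)} = - \frac{8 \left(-275 - 280\right)}{-2 - \frac{150}{215} + \left(-12 - \frac{150}{215}\right)^{2}} = - \frac{8 \left(-275 - 280\right)}{-2 - \frac{30}{43} + \left(-12 - \frac{30}{43}\right)^{2}} = - \frac{8 \left(-555\right)}{-2 - \frac{30}{43} + \left(-12 - \frac{30}{43}\right)^{2}} = - \frac{8 \left(-555\right)}{-2 - \frac{30}{43} + \left(- \frac{546}{43}\right)^{2}} = - \frac{8 \left(-555\right)}{-2 - \frac{30}{43} + \frac{298116}{1849}} = - \frac{8 \left(-555\right)}{\frac{293128}{1849}} = - \frac{8 \cdot 1849 \left(-555\right)}{293128} = \left(-1\right) \left(- \frac{1026195}{36641}\right) = \frac{1026195}{36641}$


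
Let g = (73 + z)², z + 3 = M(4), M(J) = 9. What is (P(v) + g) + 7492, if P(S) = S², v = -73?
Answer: 19062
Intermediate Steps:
z = 6 (z = -3 + 9 = 6)
g = 6241 (g = (73 + 6)² = 79² = 6241)
(P(v) + g) + 7492 = ((-73)² + 6241) + 7492 = (5329 + 6241) + 7492 = 11570 + 7492 = 19062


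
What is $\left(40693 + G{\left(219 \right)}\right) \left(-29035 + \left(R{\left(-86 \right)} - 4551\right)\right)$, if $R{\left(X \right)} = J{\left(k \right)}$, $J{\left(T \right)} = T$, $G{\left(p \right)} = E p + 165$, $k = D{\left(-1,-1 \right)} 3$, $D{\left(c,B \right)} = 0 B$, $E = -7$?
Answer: $-1320769450$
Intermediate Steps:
$D{\left(c,B \right)} = 0$
$k = 0$ ($k = 0 \cdot 3 = 0$)
$G{\left(p \right)} = 165 - 7 p$ ($G{\left(p \right)} = - 7 p + 165 = 165 - 7 p$)
$R{\left(X \right)} = 0$
$\left(40693 + G{\left(219 \right)}\right) \left(-29035 + \left(R{\left(-86 \right)} - 4551\right)\right) = \left(40693 + \left(165 - 1533\right)\right) \left(-29035 + \left(0 - 4551\right)\right) = \left(40693 - 1368\right) \left(-29035 - 4551\right) = 39325 \left(-33586\right) = -1320769450$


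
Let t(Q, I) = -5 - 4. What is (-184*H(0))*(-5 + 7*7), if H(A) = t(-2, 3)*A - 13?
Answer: 105248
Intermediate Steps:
t(Q, I) = -9
H(A) = -13 - 9*A (H(A) = -9*A - 13 = -13 - 9*A)
(-184*H(0))*(-5 + 7*7) = (-184*(-13 - 9*0))*(-5 + 7*7) = (-184*(-13 + 0))*(-5 + 49) = -184*(-13)*44 = 2392*44 = 105248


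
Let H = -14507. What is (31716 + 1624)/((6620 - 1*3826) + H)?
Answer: -33340/11713 ≈ -2.8464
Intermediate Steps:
(31716 + 1624)/((6620 - 1*3826) + H) = (31716 + 1624)/((6620 - 1*3826) - 14507) = 33340/((6620 - 3826) - 14507) = 33340/(2794 - 14507) = 33340/(-11713) = 33340*(-1/11713) = -33340/11713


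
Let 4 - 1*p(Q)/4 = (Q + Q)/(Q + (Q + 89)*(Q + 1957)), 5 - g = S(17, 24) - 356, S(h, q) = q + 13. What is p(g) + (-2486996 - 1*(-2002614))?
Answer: -456455380574/942377 ≈ -4.8437e+5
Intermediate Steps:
S(h, q) = 13 + q
g = 324 (g = 5 - ((13 + 24) - 356) = 5 - (37 - 356) = 5 - 1*(-319) = 5 + 319 = 324)
p(Q) = 16 - 8*Q/(Q + (89 + Q)*(1957 + Q)) (p(Q) = 16 - 4*(Q + Q)/(Q + (Q + 89)*(Q + 1957)) = 16 - 4*2*Q/(Q + (89 + Q)*(1957 + Q)) = 16 - 8*Q/(Q + (89 + Q)*(1957 + Q)))
p(g) + (-2486996 - 1*(-2002614)) = 8*(348346 + 2*324² + 4093*324)/(174173 + 324² + 2047*324) + (-2486996 - 1*(-2002614)) = 8*(348346 + 2*104976 + 1326132)/(174173 + 104976 + 663228) + (-2486996 + 2002614) = 8*(348346 + 209952 + 1326132)/942377 - 484382 = 8*(1/942377)*1884430 - 484382 = 15075440/942377 - 484382 = -456455380574/942377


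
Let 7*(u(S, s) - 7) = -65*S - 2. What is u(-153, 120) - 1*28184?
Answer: -187296/7 ≈ -26757.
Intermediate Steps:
u(S, s) = 47/7 - 65*S/7 (u(S, s) = 7 + (-65*S - 2)/7 = 7 + (-2 - 65*S)/7 = 7 + (-2/7 - 65*S/7) = 47/7 - 65*S/7)
u(-153, 120) - 1*28184 = (47/7 - 65/7*(-153)) - 1*28184 = (47/7 + 9945/7) - 28184 = 9992/7 - 28184 = -187296/7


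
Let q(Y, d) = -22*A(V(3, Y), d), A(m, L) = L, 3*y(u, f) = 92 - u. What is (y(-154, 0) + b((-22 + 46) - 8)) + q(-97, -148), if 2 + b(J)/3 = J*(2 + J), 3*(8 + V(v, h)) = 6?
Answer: 4196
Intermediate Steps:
V(v, h) = -6 (V(v, h) = -8 + (⅓)*6 = -8 + 2 = -6)
y(u, f) = 92/3 - u/3 (y(u, f) = (92 - u)/3 = 92/3 - u/3)
b(J) = -6 + 3*J*(2 + J) (b(J) = -6 + 3*(J*(2 + J)) = -6 + 3*J*(2 + J))
q(Y, d) = -22*d
(y(-154, 0) + b((-22 + 46) - 8)) + q(-97, -148) = ((92/3 - ⅓*(-154)) + (-6 + 3*((-22 + 46) - 8)² + 6*((-22 + 46) - 8))) - 22*(-148) = ((92/3 + 154/3) + (-6 + 3*(24 - 8)² + 6*(24 - 8))) + 3256 = (82 + (-6 + 3*16² + 6*16)) + 3256 = (82 + (-6 + 3*256 + 96)) + 3256 = (82 + (-6 + 768 + 96)) + 3256 = (82 + 858) + 3256 = 940 + 3256 = 4196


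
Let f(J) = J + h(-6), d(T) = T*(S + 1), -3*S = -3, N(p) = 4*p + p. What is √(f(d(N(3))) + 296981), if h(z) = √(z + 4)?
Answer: √(297011 + I*√2) ≈ 544.99 + 0.001*I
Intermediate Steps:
N(p) = 5*p
S = 1 (S = -⅓*(-3) = 1)
h(z) = √(4 + z)
d(T) = 2*T (d(T) = T*(1 + 1) = T*2 = 2*T)
f(J) = J + I*√2 (f(J) = J + √(4 - 6) = J + √(-2) = J + I*√2)
√(f(d(N(3))) + 296981) = √((2*(5*3) + I*√2) + 296981) = √((2*15 + I*√2) + 296981) = √((30 + I*√2) + 296981) = √(297011 + I*√2)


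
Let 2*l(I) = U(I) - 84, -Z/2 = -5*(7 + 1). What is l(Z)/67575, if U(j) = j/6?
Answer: -2/3825 ≈ -0.00052288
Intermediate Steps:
U(j) = j/6 (U(j) = j*(⅙) = j/6)
Z = 80 (Z = -(-10)*(7 + 1) = -(-10)*8 = -2*(-40) = 80)
l(I) = -42 + I/12 (l(I) = (I/6 - 84)/2 = (-84 + I/6)/2 = -42 + I/12)
l(Z)/67575 = (-42 + (1/12)*80)/67575 = (-42 + 20/3)*(1/67575) = -106/3*1/67575 = -2/3825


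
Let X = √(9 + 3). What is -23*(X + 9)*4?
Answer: -828 - 184*√3 ≈ -1146.7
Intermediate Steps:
X = 2*√3 (X = √12 = 2*√3 ≈ 3.4641)
-23*(X + 9)*4 = -23*(2*√3 + 9)*4 = -23*(9 + 2*√3)*4 = (-207 - 46*√3)*4 = -828 - 184*√3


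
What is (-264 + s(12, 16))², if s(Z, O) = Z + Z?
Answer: 57600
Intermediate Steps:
s(Z, O) = 2*Z
(-264 + s(12, 16))² = (-264 + 2*12)² = (-264 + 24)² = (-240)² = 57600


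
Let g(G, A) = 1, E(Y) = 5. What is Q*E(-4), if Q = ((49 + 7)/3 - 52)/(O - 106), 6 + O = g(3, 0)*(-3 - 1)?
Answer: 125/87 ≈ 1.4368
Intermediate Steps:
O = -10 (O = -6 + 1*(-3 - 1) = -6 + 1*(-4) = -6 - 4 = -10)
Q = 25/87 (Q = ((49 + 7)/3 - 52)/(-10 - 106) = (56*(⅓) - 52)/(-116) = (56/3 - 52)*(-1/116) = -100/3*(-1/116) = 25/87 ≈ 0.28736)
Q*E(-4) = (25/87)*5 = 125/87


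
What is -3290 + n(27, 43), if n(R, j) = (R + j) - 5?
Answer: -3225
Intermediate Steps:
n(R, j) = -5 + R + j
-3290 + n(27, 43) = -3290 + (-5 + 27 + 43) = -3290 + 65 = -3225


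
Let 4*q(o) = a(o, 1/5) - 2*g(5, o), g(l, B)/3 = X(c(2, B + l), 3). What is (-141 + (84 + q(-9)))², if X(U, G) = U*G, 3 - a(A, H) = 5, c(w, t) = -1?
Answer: 2809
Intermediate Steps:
a(A, H) = -2 (a(A, H) = 3 - 1*5 = 3 - 5 = -2)
X(U, G) = G*U
g(l, B) = -9 (g(l, B) = 3*(3*(-1)) = 3*(-3) = -9)
q(o) = 4 (q(o) = (-2 - 2*(-9))/4 = (-2 + 18)/4 = (¼)*16 = 4)
(-141 + (84 + q(-9)))² = (-141 + (84 + 4))² = (-141 + 88)² = (-53)² = 2809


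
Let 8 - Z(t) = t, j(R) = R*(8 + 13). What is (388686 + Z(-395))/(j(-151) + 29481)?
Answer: 389089/26310 ≈ 14.789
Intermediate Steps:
j(R) = 21*R (j(R) = R*21 = 21*R)
Z(t) = 8 - t
(388686 + Z(-395))/(j(-151) + 29481) = (388686 + (8 - 1*(-395)))/(21*(-151) + 29481) = (388686 + (8 + 395))/(-3171 + 29481) = (388686 + 403)/26310 = 389089*(1/26310) = 389089/26310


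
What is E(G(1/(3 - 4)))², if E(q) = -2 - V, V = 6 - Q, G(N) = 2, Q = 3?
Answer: 25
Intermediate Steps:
V = 3 (V = 6 - 1*3 = 6 - 3 = 3)
E(q) = -5 (E(q) = -2 - 1*3 = -2 - 3 = -5)
E(G(1/(3 - 4)))² = (-5)² = 25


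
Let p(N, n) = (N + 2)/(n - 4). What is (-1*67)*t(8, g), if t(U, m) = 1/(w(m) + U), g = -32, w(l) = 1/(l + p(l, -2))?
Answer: -1809/215 ≈ -8.4140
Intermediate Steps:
p(N, n) = (2 + N)/(-4 + n)
w(l) = 1/(-⅓ + 5*l/6) (w(l) = 1/(l + (2 + l)/(-4 - 2)) = 1/(l + (2 + l)/(-6)) = 1/(l - (2 + l)/6) = 1/(l + (-⅓ - l/6)) = 1/(-⅓ + 5*l/6))
t(U, m) = 1/(U + 6/(-2 + 5*m)) (t(U, m) = 1/(6/(-2 + 5*m) + U) = 1/(U + 6/(-2 + 5*m)))
(-1*67)*t(8, g) = (-1*67)*((-2 + 5*(-32))/(6 + 8*(-2 + 5*(-32)))) = -67*(-2 - 160)/(6 + 8*(-2 - 160)) = -67*(-162)/(6 + 8*(-162)) = -67*(-162)/(6 - 1296) = -67*(-162)/(-1290) = -(-67)*(-162)/1290 = -67*27/215 = -1809/215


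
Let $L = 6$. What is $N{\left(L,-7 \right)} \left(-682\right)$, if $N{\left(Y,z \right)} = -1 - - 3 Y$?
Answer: $-11594$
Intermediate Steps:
$N{\left(Y,z \right)} = -1 + 3 Y$
$N{\left(L,-7 \right)} \left(-682\right) = \left(-1 + 3 \cdot 6\right) \left(-682\right) = \left(-1 + 18\right) \left(-682\right) = 17 \left(-682\right) = -11594$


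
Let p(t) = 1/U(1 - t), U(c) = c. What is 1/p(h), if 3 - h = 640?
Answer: 638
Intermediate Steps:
h = -637 (h = 3 - 1*640 = 3 - 640 = -637)
p(t) = 1/(1 - t)
1/p(h) = 1/(-1/(-1 - 637)) = 1/(-1/(-638)) = 1/(-1*(-1/638)) = 1/(1/638) = 638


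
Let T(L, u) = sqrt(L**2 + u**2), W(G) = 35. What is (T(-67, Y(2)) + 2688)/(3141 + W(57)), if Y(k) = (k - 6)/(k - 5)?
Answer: 336/397 + sqrt(40417)/9528 ≈ 0.86745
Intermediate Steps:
Y(k) = (-6 + k)/(-5 + k)
(T(-67, Y(2)) + 2688)/(3141 + W(57)) = (sqrt((-67)**2 + ((-6 + 2)/(-5 + 2))**2) + 2688)/(3141 + 35) = (sqrt(4489 + (-4/(-3))**2) + 2688)/3176 = (sqrt(4489 + (-1/3*(-4))**2) + 2688)*(1/3176) = (sqrt(4489 + (4/3)**2) + 2688)*(1/3176) = (sqrt(4489 + 16/9) + 2688)*(1/3176) = (sqrt(40417/9) + 2688)*(1/3176) = (sqrt(40417)/3 + 2688)*(1/3176) = (2688 + sqrt(40417)/3)*(1/3176) = 336/397 + sqrt(40417)/9528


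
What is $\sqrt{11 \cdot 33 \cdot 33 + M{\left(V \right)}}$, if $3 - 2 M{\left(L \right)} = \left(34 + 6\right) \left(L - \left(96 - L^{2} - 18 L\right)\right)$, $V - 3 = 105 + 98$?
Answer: $\frac{3 i \sqrt{405822}}{2} \approx 955.56 i$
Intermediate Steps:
$V = 206$ ($V = 3 + \left(105 + 98\right) = 3 + 203 = 206$)
$M{\left(L \right)} = \frac{3843}{2} - 380 L - 20 L^{2}$ ($M{\left(L \right)} = \frac{3}{2} - \frac{\left(34 + 6\right) \left(L - \left(96 - L^{2} - 18 L\right)\right)}{2} = \frac{3}{2} - \frac{40 \left(L + \left(-96 + L^{2} + 18 L\right)\right)}{2} = \frac{3}{2} - \frac{40 \left(-96 + L^{2} + 19 L\right)}{2} = \frac{3}{2} - \frac{-3840 + 40 L^{2} + 760 L}{2} = \frac{3}{2} - \left(-1920 + 20 L^{2} + 380 L\right) = \frac{3843}{2} - 380 L - 20 L^{2}$)
$\sqrt{11 \cdot 33 \cdot 33 + M{\left(V \right)}} = \sqrt{11 \cdot 33 \cdot 33 - \left(\frac{152717}{2} + 848720\right)} = \sqrt{363 \cdot 33 - \frac{1850157}{2}} = \sqrt{11979 - \frac{1850157}{2}} = \sqrt{- \frac{1826199}{2}} = \frac{3 i \sqrt{405822}}{2}$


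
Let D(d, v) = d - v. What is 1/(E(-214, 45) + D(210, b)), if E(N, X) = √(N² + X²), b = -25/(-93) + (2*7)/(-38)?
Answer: -38587746/675728809 + 3122289*√47821/11487389753 ≈ 0.0023322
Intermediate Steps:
b = -176/1767 (b = -25*(-1/93) + 14*(-1/38) = 25/93 - 7/19 = -176/1767 ≈ -0.099604)
1/(E(-214, 45) + D(210, b)) = 1/(√((-214)² + 45²) + (210 - 1*(-176/1767))) = 1/(√(45796 + 2025) + (210 + 176/1767)) = 1/(√47821 + 371246/1767) = 1/(371246/1767 + √47821)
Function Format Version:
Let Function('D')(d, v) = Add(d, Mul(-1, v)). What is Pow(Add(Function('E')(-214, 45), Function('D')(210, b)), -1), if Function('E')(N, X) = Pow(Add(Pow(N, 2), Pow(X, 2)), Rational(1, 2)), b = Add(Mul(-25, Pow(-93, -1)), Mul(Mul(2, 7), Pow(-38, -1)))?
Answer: Add(Rational(-38587746, 675728809), Mul(Rational(3122289, 11487389753), Pow(47821, Rational(1, 2)))) ≈ 0.0023322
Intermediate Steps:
b = Rational(-176, 1767) (b = Add(Mul(-25, Rational(-1, 93)), Mul(14, Rational(-1, 38))) = Add(Rational(25, 93), Rational(-7, 19)) = Rational(-176, 1767) ≈ -0.099604)
Pow(Add(Function('E')(-214, 45), Function('D')(210, b)), -1) = Pow(Add(Pow(Add(Pow(-214, 2), Pow(45, 2)), Rational(1, 2)), Add(210, Mul(-1, Rational(-176, 1767)))), -1) = Pow(Add(Pow(Add(45796, 2025), Rational(1, 2)), Add(210, Rational(176, 1767))), -1) = Pow(Add(Pow(47821, Rational(1, 2)), Rational(371246, 1767)), -1) = Pow(Add(Rational(371246, 1767), Pow(47821, Rational(1, 2))), -1)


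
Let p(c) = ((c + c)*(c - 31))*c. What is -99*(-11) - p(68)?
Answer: -341087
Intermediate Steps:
p(c) = 2*c²*(-31 + c) (p(c) = ((2*c)*(-31 + c))*c = (2*c*(-31 + c))*c = 2*c²*(-31 + c))
-99*(-11) - p(68) = -99*(-11) - 2*68²*(-31 + 68) = 1089 - 2*4624*37 = 1089 - 1*342176 = 1089 - 342176 = -341087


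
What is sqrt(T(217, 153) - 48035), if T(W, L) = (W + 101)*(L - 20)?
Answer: I*sqrt(5741) ≈ 75.769*I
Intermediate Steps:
T(W, L) = (-20 + L)*(101 + W) (T(W, L) = (101 + W)*(-20 + L) = (-20 + L)*(101 + W))
sqrt(T(217, 153) - 48035) = sqrt((-2020 - 20*217 + 101*153 + 153*217) - 48035) = sqrt((-2020 - 4340 + 15453 + 33201) - 48035) = sqrt(42294 - 48035) = sqrt(-5741) = I*sqrt(5741)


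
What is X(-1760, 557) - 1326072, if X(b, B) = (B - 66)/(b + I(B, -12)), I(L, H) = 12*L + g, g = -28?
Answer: -6492448021/4896 ≈ -1.3261e+6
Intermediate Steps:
I(L, H) = -28 + 12*L (I(L, H) = 12*L - 28 = -28 + 12*L)
X(b, B) = (-66 + B)/(-28 + b + 12*B) (X(b, B) = (B - 66)/(b + (-28 + 12*B)) = (-66 + B)/(-28 + b + 12*B))
X(-1760, 557) - 1326072 = (-66 + 557)/(-28 - 1760 + 12*557) - 1326072 = 491/(-28 - 1760 + 6684) - 1326072 = 491/4896 - 1326072 = -6492448021/4896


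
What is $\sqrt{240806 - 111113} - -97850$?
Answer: $97850 + \sqrt{129693} \approx 98210.0$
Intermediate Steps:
$\sqrt{240806 - 111113} - -97850 = \sqrt{129693} + 97850 = 97850 + \sqrt{129693}$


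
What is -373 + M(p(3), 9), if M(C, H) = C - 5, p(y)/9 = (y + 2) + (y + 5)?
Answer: -261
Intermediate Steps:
p(y) = 63 + 18*y (p(y) = 9*((y + 2) + (y + 5)) = 9*((2 + y) + (5 + y)) = 9*(7 + 2*y) = 63 + 18*y)
M(C, H) = -5 + C
-373 + M(p(3), 9) = -373 + (-5 + (63 + 18*3)) = -373 + (-5 + (63 + 54)) = -373 + (-5 + 117) = -373 + 112 = -261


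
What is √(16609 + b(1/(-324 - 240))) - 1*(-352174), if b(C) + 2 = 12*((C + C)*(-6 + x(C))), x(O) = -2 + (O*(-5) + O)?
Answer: 352174 + √330170529/141 ≈ 3.5230e+5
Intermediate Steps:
x(O) = -2 - 4*O (x(O) = -2 + (-5*O + O) = -2 - 4*O)
b(C) = -2 + 24*C*(-8 - 4*C) (b(C) = -2 + 12*((C + C)*(-6 + (-2 - 4*C))) = -2 + 12*((2*C)*(-8 - 4*C)) = -2 + 12*(2*C*(-8 - 4*C)) = -2 + 24*C*(-8 - 4*C))
√(16609 + b(1/(-324 - 240))) - 1*(-352174) = √(16609 + (-2 - 192/(-324 - 240) - 96/(-324 - 240)²)) - 1*(-352174) = √(16609 + (-2 - 192/(-564) - 96*(1/(-564))²)) + 352174 = √(16609 + (-2 - 192*(-1/564) - 96*(-1/564)²)) + 352174 = √(16609 + (-2 + 16/47 - 96*1/318096)) + 352174 = √(16609 + (-2 + 16/47 - 2/6627)) + 352174 = √(16609 - 11000/6627) + 352174 = √(110056843/6627) + 352174 = √330170529/141 + 352174 = 352174 + √330170529/141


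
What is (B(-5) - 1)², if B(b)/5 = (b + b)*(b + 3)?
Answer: 9801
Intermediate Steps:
B(b) = 10*b*(3 + b) (B(b) = 5*((b + b)*(b + 3)) = 5*((2*b)*(3 + b)) = 5*(2*b*(3 + b)) = 10*b*(3 + b))
(B(-5) - 1)² = (10*(-5)*(3 - 5) - 1)² = (10*(-5)*(-2) - 1)² = (100 - 1)² = 99² = 9801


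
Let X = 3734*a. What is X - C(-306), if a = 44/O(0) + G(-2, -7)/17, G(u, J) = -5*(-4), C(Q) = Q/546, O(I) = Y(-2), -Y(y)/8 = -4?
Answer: 58957727/6188 ≈ 9527.8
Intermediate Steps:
Y(y) = 32 (Y(y) = -8*(-4) = 32)
O(I) = 32
C(Q) = Q/546 (C(Q) = Q*(1/546) = Q/546)
G(u, J) = 20
a = 347/136 (a = 44/32 + 20/17 = 44*(1/32) + 20*(1/17) = 11/8 + 20/17 = 347/136 ≈ 2.5515)
X = 647849/68 (X = 3734*(347/136) = 647849/68 ≈ 9527.2)
X - C(-306) = 647849/68 - (-306)/546 = 647849/68 - 1*(-51/91) = 647849/68 + 51/91 = 58957727/6188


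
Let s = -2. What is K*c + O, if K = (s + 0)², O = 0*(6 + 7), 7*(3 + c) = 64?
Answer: 172/7 ≈ 24.571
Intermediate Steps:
c = 43/7 (c = -3 + (⅐)*64 = -3 + 64/7 = 43/7 ≈ 6.1429)
O = 0 (O = 0*13 = 0)
K = 4 (K = (-2 + 0)² = (-2)² = 4)
K*c + O = 4*(43/7) + 0 = 172/7 + 0 = 172/7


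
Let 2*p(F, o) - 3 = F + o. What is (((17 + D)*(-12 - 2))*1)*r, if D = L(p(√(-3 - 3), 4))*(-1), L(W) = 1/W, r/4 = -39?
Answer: 2011464/55 + 4368*I*√6/55 ≈ 36572.0 + 194.53*I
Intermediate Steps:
r = -156 (r = 4*(-39) = -156)
p(F, o) = 3/2 + F/2 + o/2 (p(F, o) = 3/2 + (F + o)/2 = 3/2 + (F/2 + o/2) = 3/2 + F/2 + o/2)
L(W) = 1/W
D = -1/(7/2 + I*√6/2) (D = -1/(3/2 + √(-3 - 3)/2 + (½)*4) = -1/(3/2 + √(-6)/2 + 2) = -1/(3/2 + (I*√6)/2 + 2) = -1/(3/2 + I*√6/2 + 2) = -1/(7/2 + I*√6/2) ≈ -0.25455 + 0.089072*I)
(((17 + D)*(-12 - 2))*1)*r = (((17 + (-14/55 + 2*I*√6/55))*(-12 - 2))*1)*(-156) = (((921/55 + 2*I*√6/55)*(-14))*1)*(-156) = ((-12894/55 - 28*I*√6/55)*1)*(-156) = (-12894/55 - 28*I*√6/55)*(-156) = 2011464/55 + 4368*I*√6/55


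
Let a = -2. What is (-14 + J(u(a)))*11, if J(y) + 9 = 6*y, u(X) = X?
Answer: -385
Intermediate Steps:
J(y) = -9 + 6*y
(-14 + J(u(a)))*11 = (-14 + (-9 + 6*(-2)))*11 = (-14 + (-9 - 12))*11 = (-14 - 21)*11 = -35*11 = -385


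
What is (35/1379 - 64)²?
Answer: 158835609/38809 ≈ 4092.8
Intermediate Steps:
(35/1379 - 64)² = (35*(1/1379) - 64)² = (5/197 - 64)² = (-12603/197)² = 158835609/38809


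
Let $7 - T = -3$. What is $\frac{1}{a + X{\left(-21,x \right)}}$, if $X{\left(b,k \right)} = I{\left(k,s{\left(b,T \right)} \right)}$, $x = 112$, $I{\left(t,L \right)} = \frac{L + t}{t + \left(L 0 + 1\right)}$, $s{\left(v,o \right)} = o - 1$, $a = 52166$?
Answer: $\frac{113}{5894879} \approx 1.9169 \cdot 10^{-5}$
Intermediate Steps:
$T = 10$ ($T = 7 - -3 = 7 + 3 = 10$)
$s{\left(v,o \right)} = -1 + o$
$I{\left(t,L \right)} = \frac{L + t}{1 + t}$ ($I{\left(t,L \right)} = \frac{L + t}{t + \left(0 + 1\right)} = \frac{L + t}{t + 1} = \frac{L + t}{1 + t}$)
$X{\left(b,k \right)} = \frac{9 + k}{1 + k}$ ($X{\left(b,k \right)} = \frac{\left(-1 + 10\right) + k}{1 + k} = \frac{9 + k}{1 + k}$)
$\frac{1}{a + X{\left(-21,x \right)}} = \frac{1}{52166 + \frac{9 + 112}{1 + 112}} = \frac{1}{52166 + \frac{1}{113} \cdot 121} = \frac{1}{52166 + \frac{121}{113}} = \frac{1}{\frac{5894879}{113}} = \frac{113}{5894879}$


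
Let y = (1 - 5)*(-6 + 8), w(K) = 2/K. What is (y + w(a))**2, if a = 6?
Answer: 529/9 ≈ 58.778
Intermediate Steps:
y = -8 (y = -4*2 = -8)
(y + w(a))**2 = (-8 + 2/6)**2 = (-8 + 2*(1/6))**2 = (-8 + 1/3)**2 = (-23/3)**2 = 529/9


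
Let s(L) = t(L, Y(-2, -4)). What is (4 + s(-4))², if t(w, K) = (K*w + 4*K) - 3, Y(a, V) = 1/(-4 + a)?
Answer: 1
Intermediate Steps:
t(w, K) = -3 + 4*K + K*w (t(w, K) = (4*K + K*w) - 3 = -3 + 4*K + K*w)
s(L) = -11/3 - L/6 (s(L) = -3 + 4/(-4 - 2) + L/(-4 - 2) = -3 + 4/(-6) + L/(-6) = -3 + 4*(-⅙) - L/6 = -3 - ⅔ - L/6 = -11/3 - L/6)
(4 + s(-4))² = (4 + (-11/3 - ⅙*(-4)))² = (4 + (-11/3 + ⅔))² = (4 - 3)² = 1² = 1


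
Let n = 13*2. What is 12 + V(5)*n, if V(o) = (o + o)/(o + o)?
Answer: 38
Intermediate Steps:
n = 26
V(o) = 1 (V(o) = (2*o)/((2*o)) = (2*o)*(1/(2*o)) = 1)
12 + V(5)*n = 12 + 1*26 = 12 + 26 = 38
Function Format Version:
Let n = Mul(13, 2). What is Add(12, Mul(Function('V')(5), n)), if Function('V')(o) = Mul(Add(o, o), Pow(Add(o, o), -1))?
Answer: 38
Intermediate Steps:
n = 26
Function('V')(o) = 1 (Function('V')(o) = Mul(Mul(2, o), Pow(Mul(2, o), -1)) = Mul(Mul(2, o), Mul(Rational(1, 2), Pow(o, -1))) = 1)
Add(12, Mul(Function('V')(5), n)) = Add(12, Mul(1, 26)) = Add(12, 26) = 38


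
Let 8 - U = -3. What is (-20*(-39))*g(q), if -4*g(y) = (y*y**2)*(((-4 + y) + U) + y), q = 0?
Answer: 0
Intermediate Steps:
U = 11 (U = 8 - 1*(-3) = 8 + 3 = 11)
g(y) = -y**3*(7 + 2*y)/4 (g(y) = -y*y**2*(((-4 + y) + 11) + y)/4 = -y**3*((7 + y) + y)/4 = -y**3*(7 + 2*y)/4)
(-20*(-39))*g(q) = (-20*(-39))*((1/4)*0**3*(-7 - 2*0)) = 780*((1/4)*0*(-7 + 0)) = 780*((1/4)*0*(-7)) = 780*0 = 0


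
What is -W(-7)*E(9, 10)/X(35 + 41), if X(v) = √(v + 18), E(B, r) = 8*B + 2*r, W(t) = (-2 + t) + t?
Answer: 736*√94/47 ≈ 151.83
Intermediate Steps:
W(t) = -2 + 2*t
E(B, r) = 2*r + 8*B
X(v) = √(18 + v)
-W(-7)*E(9, 10)/X(35 + 41) = -(-2 + 2*(-7))*(2*10 + 8*9)/(√(18 + (35 + 41))) = -(-2 - 14)*(20 + 72)/(√(18 + 76)) = -(-16*92)/(√94) = -(-1472)*√94/94 = -(-736)*√94/47 = 736*√94/47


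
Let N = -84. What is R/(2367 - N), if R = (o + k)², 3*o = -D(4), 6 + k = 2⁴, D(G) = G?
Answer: 676/22059 ≈ 0.030645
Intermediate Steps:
k = 10 (k = -6 + 2⁴ = -6 + 16 = 10)
o = -4/3 (o = (-1*4)/3 = (⅓)*(-4) = -4/3 ≈ -1.3333)
R = 676/9 (R = (-4/3 + 10)² = (26/3)² = 676/9 ≈ 75.111)
R/(2367 - N) = 676/(9*(2367 - 1*(-84))) = 676/(9*(2367 + 84)) = (676/9)/2451 = (676/9)*(1/2451) = 676/22059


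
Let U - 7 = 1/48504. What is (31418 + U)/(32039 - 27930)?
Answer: 1524238201/199302936 ≈ 7.6478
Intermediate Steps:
U = 339529/48504 (U = 7 + 1/48504 = 339529/48504 ≈ 7.0000)
(31418 + U)/(32039 - 27930) = (31418 + 339529/48504)/(32039 - 27930) = (1524238201/48504)/4109 = (1524238201/48504)*(1/4109) = 1524238201/199302936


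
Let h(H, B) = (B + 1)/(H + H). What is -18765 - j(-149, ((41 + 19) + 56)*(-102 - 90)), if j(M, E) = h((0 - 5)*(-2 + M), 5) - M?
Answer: -14280073/755 ≈ -18914.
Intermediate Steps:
h(H, B) = (1 + B)/(2*H) (h(H, B) = (1 + B)/((2*H)) = (1 + B)*(1/(2*H)) = (1 + B)/(2*H))
j(M, E) = -M + 3/(10 - 5*M) (j(M, E) = (1 + 5)/(2*(((0 - 5)*(-2 + M)))) - M = (1/2)*6/(-5*(-2 + M)) - M = (1/2)*6/(10 - 5*M) - M = 3/(10 - 5*M) - M = -M + 3/(10 - 5*M))
-18765 - j(-149, ((41 + 19) + 56)*(-102 - 90)) = -18765 - (-3/5 - 1*(-149)*(-2 - 149))/(-2 - 149) = -18765 - (-3/5 - 1*(-149)*(-151))/(-151) = -18765 - (-1)*(-3/5 - 22499)/151 = -18765 - (-1)*(-112498)/(151*5) = -18765 - 1*112498/755 = -18765 - 112498/755 = -14280073/755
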